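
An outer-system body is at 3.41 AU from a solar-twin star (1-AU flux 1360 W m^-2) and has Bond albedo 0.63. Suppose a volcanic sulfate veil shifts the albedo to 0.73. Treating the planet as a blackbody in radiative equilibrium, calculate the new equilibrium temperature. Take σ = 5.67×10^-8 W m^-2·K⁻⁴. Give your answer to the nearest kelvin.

By the inverse-square law, S = 1360/3.41² = 117.0 W m^-2.
New equilibrium: T₂ = [(1−0.73)·117.0/(4σ)]^(1/4) = 108.6 K.

109 K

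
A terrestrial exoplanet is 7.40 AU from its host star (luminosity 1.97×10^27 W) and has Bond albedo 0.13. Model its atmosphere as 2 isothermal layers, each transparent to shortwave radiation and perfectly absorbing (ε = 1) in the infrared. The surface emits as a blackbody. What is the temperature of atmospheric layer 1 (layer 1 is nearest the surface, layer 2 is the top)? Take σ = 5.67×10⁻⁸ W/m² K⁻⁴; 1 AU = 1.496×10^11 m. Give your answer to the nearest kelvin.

d = 7.40 × 1.496×10^11 m = 1.107×10^12 m.
S = L/(4πd²) = 127.9 W/m².
The effective emission temperature is T_e = [S(1−α)/(4σ)]^¼ = 148.8 K.
In the N-layer model, layer k (counted from the surface) has T_k = (N+1−k)^(1/4)·T_e.
T_1 = (2)^(1/4)·148.8 = 177.0 K.

177 K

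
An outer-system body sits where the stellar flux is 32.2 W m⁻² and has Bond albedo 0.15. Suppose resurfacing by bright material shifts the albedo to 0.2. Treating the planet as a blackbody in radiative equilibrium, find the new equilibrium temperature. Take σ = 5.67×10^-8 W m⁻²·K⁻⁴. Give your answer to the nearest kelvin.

103 kelvin

With the new albedo, S(1−α₂)/4 = 6.440 W m⁻², so T₂ = 103.2 K.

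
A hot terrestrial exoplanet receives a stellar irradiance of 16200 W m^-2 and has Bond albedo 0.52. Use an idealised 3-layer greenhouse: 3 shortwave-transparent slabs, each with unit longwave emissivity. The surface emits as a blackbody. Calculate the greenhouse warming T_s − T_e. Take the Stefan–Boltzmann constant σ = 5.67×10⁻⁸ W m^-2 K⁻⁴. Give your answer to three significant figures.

Top-of-atmosphere balance: σT_e⁴ = S(1−α)/4 = 1944 W m^-2 → T_e = 430.3 K.
T_s = (N+1)^(1/4)·T_e = 608.5 K.
So the greenhouse effect raises the surface by 608.5 − 430.3 = 178.2 K.

178 K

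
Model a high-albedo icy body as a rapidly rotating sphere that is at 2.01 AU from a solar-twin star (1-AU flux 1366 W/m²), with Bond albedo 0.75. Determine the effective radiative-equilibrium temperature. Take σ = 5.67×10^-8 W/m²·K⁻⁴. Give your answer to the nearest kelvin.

139 K

By the inverse-square law, S = 1366/2.01² = 338.1 W/m².
The planet absorbs (1−α)S over its disc πR² and re-emits over 4πR², so the mean absorbed flux is (1−0.75)·338.1/4 = 21.13 W/m².
Set σT⁴ = 21.13 → T = (21.13/σ)^(1/4) = 138.9 K.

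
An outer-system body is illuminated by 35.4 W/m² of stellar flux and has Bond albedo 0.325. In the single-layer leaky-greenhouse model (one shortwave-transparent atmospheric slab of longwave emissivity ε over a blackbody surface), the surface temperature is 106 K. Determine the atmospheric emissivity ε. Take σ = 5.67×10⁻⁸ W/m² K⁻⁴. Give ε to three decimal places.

Effective temperature: T_e = [S(1−α)/(4σ)]^(1/4) = 101.3 K.
Since (2−ε)/2 = (T_e/T_s)⁴ = 0.8345, ε = 0.3309.

0.331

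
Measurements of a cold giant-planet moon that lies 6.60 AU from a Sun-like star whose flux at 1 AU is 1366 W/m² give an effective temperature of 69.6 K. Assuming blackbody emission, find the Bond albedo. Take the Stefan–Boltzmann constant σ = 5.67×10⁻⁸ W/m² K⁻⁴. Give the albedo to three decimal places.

0.830

Flux at the orbit: S = 1366/(6.60)² = 31.36 W/m².
Energy balance: S(1−α)/4 = σT⁴, so 1−α = 4σT⁴/S.
σT⁴ = 1.331 W/m², so 4σT⁴ = 5.322 W/m².
1−α = 5.322/31.36 = 0.1697, so α = 0.8303.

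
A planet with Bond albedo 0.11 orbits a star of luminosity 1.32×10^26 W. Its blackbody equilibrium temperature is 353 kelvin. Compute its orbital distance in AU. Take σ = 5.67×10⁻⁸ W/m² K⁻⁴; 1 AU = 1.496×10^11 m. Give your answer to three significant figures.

Energy balance gives S = 4σT⁴/(1−α) = 3957 W/m².
Then d = [L/(4πS)]^(1/2) = 5.152×10^10 m, i.e. 0.3444 AU.

0.344 AU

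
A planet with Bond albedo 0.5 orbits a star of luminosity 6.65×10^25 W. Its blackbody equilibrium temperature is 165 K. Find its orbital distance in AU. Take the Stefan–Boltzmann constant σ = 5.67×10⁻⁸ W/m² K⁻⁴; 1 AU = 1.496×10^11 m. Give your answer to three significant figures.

0.839 AU

Energy balance gives S = 4σT⁴/(1−α) = 336.2 W/m².
S = L/(4πd²) → d = √(L/4πS) = √(6.65×10^25/(4π·336.2)) = 1.255×10^11 m = 0.8386 AU.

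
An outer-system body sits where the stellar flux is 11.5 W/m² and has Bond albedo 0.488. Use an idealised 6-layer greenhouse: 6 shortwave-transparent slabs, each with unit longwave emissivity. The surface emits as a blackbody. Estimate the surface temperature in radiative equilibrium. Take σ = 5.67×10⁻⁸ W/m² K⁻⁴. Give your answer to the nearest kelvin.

116 kelvin

OLR = S(1−α)/4 = 1.472 W/m²; the top layer radiates at T_e = 71.38 K.
Layer-by-layer balance gives σT_s⁴ = (N+1)σT_e⁴, so T_s = 7^¼·71.38 = 116.1 K.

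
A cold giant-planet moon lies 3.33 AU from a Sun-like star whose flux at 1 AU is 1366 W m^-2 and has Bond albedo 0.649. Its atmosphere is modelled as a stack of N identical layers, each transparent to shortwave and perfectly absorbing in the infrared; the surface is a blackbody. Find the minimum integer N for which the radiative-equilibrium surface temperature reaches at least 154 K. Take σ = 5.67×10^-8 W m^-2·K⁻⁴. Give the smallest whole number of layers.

By the inverse-square law, S = 1366/3.33² = 123.2 W m^-2.
OLR = S(1−α)/4 = 10.81 W m^-2; the top layer radiates at T_e = 117.5 K.
T_s = (N+1)^(1/4)·T_e ≥ 154 K requires N+1 ≥ (T_s/T_e)⁴ = (154/117.5)⁴ = 2.950.
The minimum whole number is N = 2.

2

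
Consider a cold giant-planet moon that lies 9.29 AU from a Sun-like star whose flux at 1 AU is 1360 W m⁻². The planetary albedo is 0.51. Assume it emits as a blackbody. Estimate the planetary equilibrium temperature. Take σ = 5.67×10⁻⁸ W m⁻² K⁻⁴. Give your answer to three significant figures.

Irradiance scales as 1/d², so S = 1360 W m⁻² × (1/9.29)² = 15.76 W m⁻².
Absorbed flux (global mean): S(1−α)/4 = 15.76·0.49/4 = 1.930 W m⁻².
Set σT⁴ = 1.930 → T = (1.930/σ)^(1/4) = 76.39 K.

76.4 K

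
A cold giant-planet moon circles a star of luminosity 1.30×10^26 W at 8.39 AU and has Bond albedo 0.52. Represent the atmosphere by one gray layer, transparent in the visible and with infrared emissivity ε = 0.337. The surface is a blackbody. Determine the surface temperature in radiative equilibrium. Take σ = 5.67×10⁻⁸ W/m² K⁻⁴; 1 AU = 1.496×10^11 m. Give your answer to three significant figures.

63.9 kelvin

Orbital distance: d = 8.39 AU = 1.255×10^12 m.
Spreading L over a sphere of radius d: S = 1.30×10^26/(4π·1.26×10^12²) = 6.567 W/m².
The planet radiates to space at T_e = [S(1−α)/(4σ)]^(1/4) = 61.06 K.
For a single slab of emissivity ε, T_s⁴ = 2T_e⁴/(2−ε); thus T_s = 61.06·(1.203)^(1/4) = 63.94 K.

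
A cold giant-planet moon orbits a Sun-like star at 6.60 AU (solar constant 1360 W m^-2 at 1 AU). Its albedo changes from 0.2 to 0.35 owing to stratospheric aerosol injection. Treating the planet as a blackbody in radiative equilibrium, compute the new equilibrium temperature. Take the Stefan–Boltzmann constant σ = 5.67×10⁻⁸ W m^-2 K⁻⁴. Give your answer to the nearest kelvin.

Flux at the orbit: S = 1360/(6.60)² = 31.22 W m^-2.
New equilibrium: T₂ = [(1−0.35)·31.22/(4σ)]^(1/4) = 97.26 K.

97 kelvin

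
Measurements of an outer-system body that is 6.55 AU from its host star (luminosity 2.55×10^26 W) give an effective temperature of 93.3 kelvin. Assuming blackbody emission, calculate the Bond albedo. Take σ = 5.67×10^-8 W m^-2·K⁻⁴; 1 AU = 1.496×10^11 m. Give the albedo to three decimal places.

0.187

Orbital distance: d = 6.55 AU = 9.799×10^11 m.
Spreading L over a sphere of radius d: S = 2.55×10^26/(4π·9.80×10^11²) = 21.13 W m^-2.
From σT⁴ = S(1−α)/4 we invert for α: 1−α = 4σT⁴/S.
σT⁴ = 4.296 W m^-2, so 4σT⁴ = 17.19 W m^-2.
1−α = 17.19/21.13 = 0.8132, so α = 0.1868.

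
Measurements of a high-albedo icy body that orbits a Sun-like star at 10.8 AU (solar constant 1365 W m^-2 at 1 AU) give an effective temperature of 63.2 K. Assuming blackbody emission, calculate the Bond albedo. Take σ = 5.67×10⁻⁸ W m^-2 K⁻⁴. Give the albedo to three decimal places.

0.691

Flux at the orbit: S = 1365/(10.8)² = 11.70 W m^-2.
Energy balance: S(1−α)/4 = σT⁴, so 1−α = 4σT⁴/S.
4σT⁴ = 4·5.67×10⁻⁸·(63.2)⁴ = 3.618 W m^-2.
1−α = 3.618/11.70 = 0.3092, so α = 0.6908.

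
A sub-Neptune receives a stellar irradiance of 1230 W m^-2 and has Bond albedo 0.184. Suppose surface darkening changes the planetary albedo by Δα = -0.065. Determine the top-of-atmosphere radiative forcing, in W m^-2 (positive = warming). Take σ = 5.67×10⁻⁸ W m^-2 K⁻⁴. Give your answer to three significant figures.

ΔF = −(S/4)Δα = −(1230/4)×(-0.065) = 19.99 W m^-2.

20.0 W m^-2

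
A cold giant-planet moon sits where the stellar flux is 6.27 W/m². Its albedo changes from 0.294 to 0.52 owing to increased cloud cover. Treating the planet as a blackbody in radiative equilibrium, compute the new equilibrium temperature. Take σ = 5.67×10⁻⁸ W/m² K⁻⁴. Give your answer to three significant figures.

With the new albedo, S(1−α₂)/4 = 0.7524 W/m², so T₂ = 60.36 K.

60.4 K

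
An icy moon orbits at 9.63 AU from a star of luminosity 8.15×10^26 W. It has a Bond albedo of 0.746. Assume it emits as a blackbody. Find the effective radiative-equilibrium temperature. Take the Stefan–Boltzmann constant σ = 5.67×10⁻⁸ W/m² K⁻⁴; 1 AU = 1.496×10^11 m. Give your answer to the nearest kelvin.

77 K

Orbital distance: d = 9.63 AU = 1.441×10^12 m.
Spreading L over a sphere of radius d: S = 8.15×10^26/(4π·1.44×10^12²) = 31.25 W/m².
Averaging over the sphere, the absorbed flux is S(1−α)/4 = 1.984 W/m².
Set σT⁴ = 1.984 → T = (1.984/σ)^(1/4) = 76.91 K.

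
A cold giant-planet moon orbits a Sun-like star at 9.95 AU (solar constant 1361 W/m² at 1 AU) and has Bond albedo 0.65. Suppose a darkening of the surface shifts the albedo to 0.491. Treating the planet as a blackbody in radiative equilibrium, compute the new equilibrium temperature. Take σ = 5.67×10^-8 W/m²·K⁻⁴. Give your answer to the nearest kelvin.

75 kelvin

Flux at the orbit: S = 1361/(9.95)² = 13.75 W/m².
New equilibrium: T₂ = [(1−0.491)·13.75/(4σ)]^(1/4) = 74.53 K.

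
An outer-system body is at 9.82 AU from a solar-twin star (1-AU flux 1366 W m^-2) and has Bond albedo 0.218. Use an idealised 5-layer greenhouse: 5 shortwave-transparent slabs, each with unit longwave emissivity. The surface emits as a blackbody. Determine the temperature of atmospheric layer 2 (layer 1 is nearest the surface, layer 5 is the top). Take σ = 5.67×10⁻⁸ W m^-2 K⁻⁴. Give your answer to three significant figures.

Irradiance scales as 1/d², so S = 1366 W m^-2 × (1/9.82)² = 14.17 W m^-2.
Top-of-atmosphere balance: σT_e⁴ = S(1−α)/4 = 2.769 W m^-2 → T_e = 83.60 K.
The net upward flux σT_e⁴ is constant between every pair of levels, so T_k⁴ = (N+1−k)T_e⁴.
With k = 2: T_2 = (5+1−2)^¼·83.60 K = 118.2 K.

118 K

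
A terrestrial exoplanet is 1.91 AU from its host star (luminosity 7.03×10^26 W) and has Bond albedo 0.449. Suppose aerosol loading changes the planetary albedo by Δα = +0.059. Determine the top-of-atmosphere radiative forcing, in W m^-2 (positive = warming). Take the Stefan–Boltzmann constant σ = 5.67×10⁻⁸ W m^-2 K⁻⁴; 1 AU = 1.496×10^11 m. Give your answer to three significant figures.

-10.1 W m^-2

d = 1.91 × 1.496×10^11 m = 2.857×10^11 m.
S = L/(4πd²) = 685.2 W m^-2.
TOA radiative forcing: ΔF = −S·Δα/4 = −685.2·(+0.059)/4 = -10.11 W m^-2.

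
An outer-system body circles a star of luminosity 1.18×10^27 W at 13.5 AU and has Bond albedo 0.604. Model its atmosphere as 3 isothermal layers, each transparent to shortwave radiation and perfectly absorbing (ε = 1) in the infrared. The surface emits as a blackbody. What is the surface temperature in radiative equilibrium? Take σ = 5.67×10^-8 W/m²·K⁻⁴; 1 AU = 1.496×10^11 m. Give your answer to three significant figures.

113 kelvin

Orbital distance: d = 13.5 AU = 2.020×10^12 m.
Flux at the orbit: S = L/(4πd²) = 1.18×10^27/(4π·(2.02×10^12)²) = 23.02 W/m².
OLR = S(1−α)/4 = 2.279 W/m²; the top layer radiates at T_e = 79.62 K.
Layer-by-layer balance gives σT_s⁴ = (N+1)σT_e⁴, so T_s = 4^¼·79.62 = 112.6 K.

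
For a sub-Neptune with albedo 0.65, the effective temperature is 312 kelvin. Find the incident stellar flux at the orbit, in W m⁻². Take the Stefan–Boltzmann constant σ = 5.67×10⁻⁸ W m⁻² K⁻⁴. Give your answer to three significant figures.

Invert the energy balance for S: S = 4σT⁴/(1−α).
The emitted flux is σT⁴ = 537.3 W m⁻².
S = 4·537.3/0.35 = 6140 W m⁻².

6140 W m⁻²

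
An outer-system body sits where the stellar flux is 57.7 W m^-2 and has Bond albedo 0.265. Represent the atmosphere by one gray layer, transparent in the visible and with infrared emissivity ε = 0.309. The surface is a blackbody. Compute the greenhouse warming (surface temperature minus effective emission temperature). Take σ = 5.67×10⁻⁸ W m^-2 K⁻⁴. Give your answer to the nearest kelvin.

5 K

At the top of the atmosphere, σT_e⁴ = S(1−α)/4 = 10.60 W m^-2, giving T_e = 116.9 K.
For a single slab of emissivity ε, T_s⁴ = 2T_e⁴/(2−ε); thus T_s = 116.9·(1.183)^(1/4) = 121.9 K.
Greenhouse warming: T_s − T_e = 5.011 K.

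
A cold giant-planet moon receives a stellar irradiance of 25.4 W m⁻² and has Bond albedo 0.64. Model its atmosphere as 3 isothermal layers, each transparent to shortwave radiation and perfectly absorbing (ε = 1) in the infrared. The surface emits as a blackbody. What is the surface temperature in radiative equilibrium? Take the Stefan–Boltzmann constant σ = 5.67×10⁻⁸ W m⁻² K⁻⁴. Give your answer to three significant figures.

113 kelvin

Top-of-atmosphere balance: σT_e⁴ = S(1−α)/4 = 2.286 W m⁻² → T_e = 79.68 K.
With N = 3 opaque layers, T_s = (N+1)^(1/4)·T_e = 4^(1/4)·79.68 = 112.7 K.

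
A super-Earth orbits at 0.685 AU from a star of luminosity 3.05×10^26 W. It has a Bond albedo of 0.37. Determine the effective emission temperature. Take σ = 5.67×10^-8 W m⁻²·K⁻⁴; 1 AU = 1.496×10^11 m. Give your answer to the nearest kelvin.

Orbital distance: d = 0.685 AU = 1.025×10^11 m.
S = L/(4πd²) = 2311 W m⁻².
The planet absorbs (1−α)S over its disc πR² and re-emits over 4πR², so the mean absorbed flux is (1−0.37)·2311/4 = 364.0 W m⁻².
Set σT⁴ = 364.0 → T = (364.0/σ)^(1/4) = 283.1 K.

283 kelvin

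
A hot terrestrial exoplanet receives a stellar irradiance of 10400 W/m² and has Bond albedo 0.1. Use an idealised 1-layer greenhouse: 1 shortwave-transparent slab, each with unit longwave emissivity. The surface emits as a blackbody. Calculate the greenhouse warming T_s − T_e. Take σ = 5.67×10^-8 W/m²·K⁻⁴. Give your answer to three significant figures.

85.3 K

OLR = S(1−α)/4 = 2340 W/m²; the top layer radiates at T_e = 450.7 K.
Surface: T_s = (2)^¼·T_e = 536.0 K.
Warming: T_s − T_e = 85.28 K.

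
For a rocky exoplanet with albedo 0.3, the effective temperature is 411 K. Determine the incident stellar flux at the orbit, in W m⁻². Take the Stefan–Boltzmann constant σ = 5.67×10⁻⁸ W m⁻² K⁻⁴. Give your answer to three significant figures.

9250 W m⁻²

From S(1−α)/4 = σT⁴: S = 4σT⁴/(1−α).
σT⁴ = 5.67×10⁻⁸·(411)⁴ = 1618 W m⁻².
So S = 4×1618/(1−0.3) = 9245 W m⁻².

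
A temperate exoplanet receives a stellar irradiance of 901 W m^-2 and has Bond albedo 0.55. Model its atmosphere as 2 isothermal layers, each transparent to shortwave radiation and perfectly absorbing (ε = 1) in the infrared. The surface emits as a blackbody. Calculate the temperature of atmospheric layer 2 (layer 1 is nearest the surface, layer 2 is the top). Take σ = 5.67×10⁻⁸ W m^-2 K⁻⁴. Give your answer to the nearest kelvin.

206 K

The effective emission temperature is T_e = [S(1−α)/(4σ)]^¼ = 205.6 K.
Each opaque layer satisfies 2T_j⁴ = T_{j−1}⁴ + T_{j+1}⁴, giving T_k⁴ = (N+1−k)T_e⁴.
With k = 2: T_2 = (2+1−2)^¼·205.6 K = 205.6 K.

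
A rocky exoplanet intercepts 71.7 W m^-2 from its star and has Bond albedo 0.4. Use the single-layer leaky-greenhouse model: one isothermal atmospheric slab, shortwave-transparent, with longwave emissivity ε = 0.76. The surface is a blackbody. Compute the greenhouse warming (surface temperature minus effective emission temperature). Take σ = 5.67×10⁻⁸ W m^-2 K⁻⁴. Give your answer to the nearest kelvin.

Effective emission temperature (TOA balance): σT_e⁴ = S(1−α)/4 = 10.76 W m^-2 → T_e = 117.4 K.
The surface balance (absorbed SW + ε·downward IR = σT_s⁴) with T_a⁴ = T_s⁴/2 reduces to T_s = T_e·[2/(2−ε)]^¼ = 132.3 K.
Greenhouse warming: T_s − T_e = 14.90 K.

15 K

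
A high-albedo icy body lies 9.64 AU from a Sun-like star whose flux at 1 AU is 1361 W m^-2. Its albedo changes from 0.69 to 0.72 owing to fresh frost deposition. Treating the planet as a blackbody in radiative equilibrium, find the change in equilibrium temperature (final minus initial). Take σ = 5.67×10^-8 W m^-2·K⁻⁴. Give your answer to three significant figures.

Flux at the orbit: S = 1361/(9.64)² = 14.65 W m^-2.
With α = 0.69, T₁ = 66.89 K.
With α = 0.72, T₂ = 65.21 K.
ΔT = T₂ − T₁ = -1.681 K.

-1.68 K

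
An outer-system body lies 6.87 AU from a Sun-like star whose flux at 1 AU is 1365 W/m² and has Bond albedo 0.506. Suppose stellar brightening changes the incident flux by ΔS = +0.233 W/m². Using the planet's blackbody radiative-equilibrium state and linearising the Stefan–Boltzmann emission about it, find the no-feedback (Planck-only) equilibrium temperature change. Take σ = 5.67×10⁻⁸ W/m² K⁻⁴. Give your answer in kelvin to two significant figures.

0.18 kelvin

Irradiance scales as 1/d², so S = 1365 W/m² × (1/6.87)² = 28.92 W/m².
The baseline emission temperature is T_e = 89.09 K.
Only a fraction (1−α) is absorbed and it's spread over 4πR², so ΔF = (1−α)ΔS/4 = 0.02878 W/m².
Linearising σT⁴ gives d(σT⁴)/dT = 4σT_e³ = 0.1604 W/m² per K.
So ΔT₀ = 0.02878/0.1604 = 0.179 K.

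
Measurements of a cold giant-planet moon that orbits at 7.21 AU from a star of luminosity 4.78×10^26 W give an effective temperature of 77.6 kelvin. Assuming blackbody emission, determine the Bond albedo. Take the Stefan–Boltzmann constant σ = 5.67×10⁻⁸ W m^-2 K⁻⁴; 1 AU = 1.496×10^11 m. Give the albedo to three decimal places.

0.748

Orbital distance: d = 7.21 AU = 1.079×10^12 m.
Flux at the orbit: S = L/(4πd²) = 4.78×10^26/(4π·(1.08×10^12)²) = 32.70 W m^-2.
Rearranging the radiative balance, α = 1 − 4σT⁴/S.
4σT⁴ = 4·5.67×10⁻⁸·(77.6)⁴ = 8.224 W m^-2.
Hence α = 1 − 8.224/32.70 = 0.7485.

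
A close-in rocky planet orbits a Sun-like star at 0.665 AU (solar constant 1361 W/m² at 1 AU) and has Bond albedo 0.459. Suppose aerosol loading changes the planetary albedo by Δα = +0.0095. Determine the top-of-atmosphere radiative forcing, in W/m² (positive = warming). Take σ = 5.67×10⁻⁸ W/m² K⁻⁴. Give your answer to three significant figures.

-7.31 W/m²

Irradiance scales as 1/d², so S = 1361 W/m² × (1/0.665)² = 3078 W/m².
TOA radiative forcing: ΔF = −S·Δα/4 = −3078·(+0.0095)/4 = -7.309 W/m².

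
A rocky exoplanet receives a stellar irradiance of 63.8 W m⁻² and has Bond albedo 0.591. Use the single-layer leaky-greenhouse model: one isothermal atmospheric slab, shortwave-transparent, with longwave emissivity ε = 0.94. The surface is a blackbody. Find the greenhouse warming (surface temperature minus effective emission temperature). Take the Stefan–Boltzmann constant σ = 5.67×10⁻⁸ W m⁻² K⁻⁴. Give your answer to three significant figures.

At the top of the atmosphere, σT_e⁴ = S(1−α)/4 = 6.524 W m⁻², giving T_e = 103.6 K.
Surface balance with a leaky layer gives σT_s⁴ = σT_e⁴·2/(2−ε), so T_s = T_e·[2/(2−0.94)]^(1/4) = 121.4 K.
Greenhouse warming: T_s − T_e = 17.81 K.

17.8 K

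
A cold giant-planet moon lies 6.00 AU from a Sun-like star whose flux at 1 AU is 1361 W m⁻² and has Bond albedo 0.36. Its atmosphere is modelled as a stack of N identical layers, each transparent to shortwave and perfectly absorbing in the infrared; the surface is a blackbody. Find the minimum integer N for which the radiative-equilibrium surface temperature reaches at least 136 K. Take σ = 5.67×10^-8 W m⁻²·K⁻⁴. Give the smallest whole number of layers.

Irradiance scales as 1/d², so S = 1361 W m⁻² × (1/6.00)² = 37.81 W m⁻².
OLR = S(1−α)/4 = 6.049 W m⁻²; the top layer radiates at T_e = 101.6 K.
T_s = (N+1)^(1/4)·T_e ≥ 136 K requires N+1 ≥ (T_s/T_e)⁴ = (136/101.6)⁴ = 3.207.
Rounding up, N = 3.

3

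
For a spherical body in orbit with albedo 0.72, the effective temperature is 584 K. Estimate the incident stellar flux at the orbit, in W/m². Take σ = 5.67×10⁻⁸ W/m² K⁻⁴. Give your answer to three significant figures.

Invert the energy balance for S: S = 4σT⁴/(1−α).
The emitted flux is σT⁴ = 6595 W/m².
So S = 4×6595/(1−0.72) = 94220 W/m².

94200 W/m²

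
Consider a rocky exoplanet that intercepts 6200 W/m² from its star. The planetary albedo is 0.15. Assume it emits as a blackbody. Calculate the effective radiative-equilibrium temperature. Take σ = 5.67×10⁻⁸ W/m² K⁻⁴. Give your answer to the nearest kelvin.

390 K

Absorbed flux (global mean): S(1−α)/4 = 6200·0.85/4 = 1318 W/m².
In equilibrium σT⁴ equals this, so T = 390.4 K.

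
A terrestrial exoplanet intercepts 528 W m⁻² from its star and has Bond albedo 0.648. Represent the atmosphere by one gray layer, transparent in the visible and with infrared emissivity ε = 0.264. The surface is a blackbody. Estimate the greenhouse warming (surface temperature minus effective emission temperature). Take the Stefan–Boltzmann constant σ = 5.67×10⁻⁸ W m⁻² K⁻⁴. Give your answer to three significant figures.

6.10 kelvin

At the top of the atmosphere, σT_e⁴ = S(1−α)/4 = 46.46 W m⁻², giving T_e = 169.2 K.
For a single slab of emissivity ε, T_s⁴ = 2T_e⁴/(2−ε); thus T_s = 169.2·(1.152)^(1/4) = 175.3 K.
T_s − T_e = 175.3 − 169.2 = 6.095 K.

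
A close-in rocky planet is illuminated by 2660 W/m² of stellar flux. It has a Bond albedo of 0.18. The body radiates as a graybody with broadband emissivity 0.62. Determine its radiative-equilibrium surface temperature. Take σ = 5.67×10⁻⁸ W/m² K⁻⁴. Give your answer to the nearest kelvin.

Averaging over the sphere, the absorbed flux is S(1−α)/4 = 545.3 W/m².
Radiative balance εσT⁴ = 545.3 gives T = [545.3/(0.62·σ)]^(1/4) = 352.9 K.

353 K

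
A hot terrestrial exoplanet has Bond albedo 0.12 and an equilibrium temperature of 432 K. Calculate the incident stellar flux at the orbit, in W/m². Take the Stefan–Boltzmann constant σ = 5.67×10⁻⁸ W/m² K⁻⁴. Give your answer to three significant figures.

8980 W/m²

From S(1−α)/4 = σT⁴: S = 4σT⁴/(1−α).
The emitted flux is σT⁴ = 1975 W/m².
S = 4·1975/0.88 = 8976 W/m².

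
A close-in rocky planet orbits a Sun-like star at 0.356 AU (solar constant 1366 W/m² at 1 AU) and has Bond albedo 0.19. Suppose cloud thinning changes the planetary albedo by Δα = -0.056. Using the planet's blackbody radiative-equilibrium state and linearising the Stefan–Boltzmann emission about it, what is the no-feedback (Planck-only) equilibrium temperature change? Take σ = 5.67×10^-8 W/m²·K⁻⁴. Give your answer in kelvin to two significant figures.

By the inverse-square law, S = 1366/0.356² = 10780 W/m².
Reference equilibrium: T_e = [S(1−α)/(4σ)]^(1/4) = 442.9 K.
The change in absorbed flux is Δ[S(1−α)/4] = −SΔα/4 = 150.9 W/m².
Linearising σT⁴ gives d(σT⁴)/dT = 4σT_e³ = 19.71 W/m² per K.
Hence the no-feedback warming is ΔF/(4σT_e³) = 7.66 K.

7.7 K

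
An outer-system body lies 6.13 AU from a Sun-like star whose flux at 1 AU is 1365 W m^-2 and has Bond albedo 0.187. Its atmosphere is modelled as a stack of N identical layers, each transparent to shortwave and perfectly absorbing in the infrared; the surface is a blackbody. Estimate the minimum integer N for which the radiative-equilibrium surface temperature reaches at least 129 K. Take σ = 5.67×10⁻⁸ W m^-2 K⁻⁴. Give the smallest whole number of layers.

By the inverse-square law, S = 1365/6.13² = 36.33 W m^-2.
OLR = S(1−α)/4 = 7.383 W m^-2; the top layer radiates at T_e = 106.8 K.
Since T_s⁴ = (N+1)T_e⁴, we need N ≥ (T_s/T_e)⁴ − 1 = 1.127.
So N ≥ 1.127; the smallest integer is N = 2.

2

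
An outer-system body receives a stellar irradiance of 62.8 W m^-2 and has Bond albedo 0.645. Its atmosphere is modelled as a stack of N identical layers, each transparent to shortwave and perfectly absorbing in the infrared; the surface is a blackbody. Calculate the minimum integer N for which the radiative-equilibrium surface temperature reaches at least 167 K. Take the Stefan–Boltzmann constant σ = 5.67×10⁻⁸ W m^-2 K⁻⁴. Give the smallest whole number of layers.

The effective emission temperature is T_e = [S(1−α)/(4σ)]^¼ = 99.57 K.
T_s = (N+1)^(1/4)·T_e ≥ 167 K requires N+1 ≥ (T_s/T_e)⁴ = (167/99.57)⁴ = 7.913.
Rounding up, N = 7.

7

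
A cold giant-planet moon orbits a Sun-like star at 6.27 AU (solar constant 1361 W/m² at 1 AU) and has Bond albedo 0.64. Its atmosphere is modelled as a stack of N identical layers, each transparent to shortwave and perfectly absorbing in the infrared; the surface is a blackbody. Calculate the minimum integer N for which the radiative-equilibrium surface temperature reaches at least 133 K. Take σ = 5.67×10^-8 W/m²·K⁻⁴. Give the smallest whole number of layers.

5

By the inverse-square law, S = 1361/6.27² = 34.62 W/m².
The effective emission temperature is T_e = [S(1−α)/(4σ)]^¼ = 86.10 K.
Since T_s⁴ = (N+1)T_e⁴, we need N ≥ (T_s/T_e)⁴ − 1 = 4.694.
Rounding up, N = 5.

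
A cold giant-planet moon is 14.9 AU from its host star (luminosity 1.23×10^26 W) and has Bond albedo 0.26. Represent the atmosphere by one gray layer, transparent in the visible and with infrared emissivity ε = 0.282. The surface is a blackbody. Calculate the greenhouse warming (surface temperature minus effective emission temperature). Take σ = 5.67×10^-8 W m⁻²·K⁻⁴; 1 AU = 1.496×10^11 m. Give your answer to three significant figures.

Orbital distance: d = 14.9 AU = 2.229×10^12 m.
S = L/(4πd²) = 1.970 W m⁻².
Effective emission temperature (TOA balance): σT_e⁴ = S(1−α)/4 = 0.3644 W m⁻² → T_e = 50.35 K.
The surface balance (absorbed SW + ε·downward IR = σT_s⁴) with T_a⁴ = T_s⁴/2 reduces to T_s = T_e·[2/(2−ε)]^¼ = 52.30 K.
Greenhouse warming: T_s − T_e = 1.950 K.

1.95 kelvin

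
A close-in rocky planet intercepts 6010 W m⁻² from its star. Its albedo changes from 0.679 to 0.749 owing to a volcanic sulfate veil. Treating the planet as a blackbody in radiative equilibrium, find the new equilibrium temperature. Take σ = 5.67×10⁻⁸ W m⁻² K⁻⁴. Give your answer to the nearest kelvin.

286 kelvin

With the new albedo, S(1−α₂)/4 = 377.1 W m⁻², so T₂ = 285.6 K.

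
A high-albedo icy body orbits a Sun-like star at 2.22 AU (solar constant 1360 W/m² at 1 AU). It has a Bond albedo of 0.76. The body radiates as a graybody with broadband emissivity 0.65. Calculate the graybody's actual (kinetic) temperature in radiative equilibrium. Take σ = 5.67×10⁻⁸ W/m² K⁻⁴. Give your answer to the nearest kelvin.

Irradiance scales as 1/d², so S = 1360 W/m² × (1/2.22)² = 276.0 W/m².
The planet absorbs (1−α)S over its disc πR² and re-emits over 4πR², so the mean absorbed flux is (1−0.76)·276.0/4 = 16.56 W/m².
Radiative balance εσT⁴ = 16.56 gives T = [16.56/(0.65·σ)]^(1/4) = 145.6 K.

146 K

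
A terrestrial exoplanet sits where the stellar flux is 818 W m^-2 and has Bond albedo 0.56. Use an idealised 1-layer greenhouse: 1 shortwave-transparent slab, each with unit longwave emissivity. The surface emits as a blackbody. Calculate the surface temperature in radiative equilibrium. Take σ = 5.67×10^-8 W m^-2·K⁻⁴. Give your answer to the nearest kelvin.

237 kelvin

The effective emission temperature is T_e = [S(1−α)/(4σ)]^¼ = 199.6 K.
With N = 1 opaque layers, T_s = (N+1)^(1/4)·T_e = 2^(1/4)·199.6 = 237.4 K.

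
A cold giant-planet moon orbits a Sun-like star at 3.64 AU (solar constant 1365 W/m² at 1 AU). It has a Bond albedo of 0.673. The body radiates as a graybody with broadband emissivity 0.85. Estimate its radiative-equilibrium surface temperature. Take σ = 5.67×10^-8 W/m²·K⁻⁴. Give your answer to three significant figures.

115 kelvin

Flux at the orbit: S = 1365/(3.64)² = 103.0 W/m².
Averaging over the sphere, the absorbed flux is S(1−α)/4 = 8.422 W/m².
Equating to εσT⁴ with ε = 0.85: T = (8.422/0.85σ)^(1/4) = 115.0 K.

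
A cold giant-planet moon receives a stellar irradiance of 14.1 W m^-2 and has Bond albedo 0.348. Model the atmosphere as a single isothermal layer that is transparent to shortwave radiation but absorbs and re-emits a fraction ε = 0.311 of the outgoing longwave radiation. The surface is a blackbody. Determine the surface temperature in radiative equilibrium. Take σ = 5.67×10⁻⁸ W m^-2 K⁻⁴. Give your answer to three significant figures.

83.2 K

At the top of the atmosphere, σT_e⁴ = S(1−α)/4 = 2.298 W m^-2, giving T_e = 79.79 K.
Surface balance with a leaky layer gives σT_s⁴ = σT_e⁴·2/(2−ε), so T_s = T_e·[2/(2−0.311)]^(1/4) = 83.24 K.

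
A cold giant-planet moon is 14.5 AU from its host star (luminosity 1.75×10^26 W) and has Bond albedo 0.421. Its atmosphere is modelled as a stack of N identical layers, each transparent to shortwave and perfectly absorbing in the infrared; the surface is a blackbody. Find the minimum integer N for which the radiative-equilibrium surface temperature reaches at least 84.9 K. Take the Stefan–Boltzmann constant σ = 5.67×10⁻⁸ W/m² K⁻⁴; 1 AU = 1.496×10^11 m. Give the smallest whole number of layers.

d = 14.5 × 1.496×10^11 m = 2.169×10^12 m.
Flux at the orbit: S = L/(4πd²) = 1.75×10^26/(4π·(2.17×10^12)²) = 2.960 W/m².
Top-of-atmosphere balance: σT_e⁴ = S(1−α)/4 = 0.4284 W/m² → T_e = 52.43 K.
Since T_s⁴ = (N+1)T_e⁴, we need N ≥ (T_s/T_e)⁴ − 1 = 5.876.
The minimum whole number is N = 6.

6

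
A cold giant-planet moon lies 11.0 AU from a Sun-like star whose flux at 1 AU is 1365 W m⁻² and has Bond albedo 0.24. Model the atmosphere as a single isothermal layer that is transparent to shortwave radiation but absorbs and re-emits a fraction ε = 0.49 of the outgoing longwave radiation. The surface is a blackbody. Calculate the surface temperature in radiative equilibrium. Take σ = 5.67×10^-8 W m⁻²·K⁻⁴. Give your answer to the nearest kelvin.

84 kelvin

Irradiance scales as 1/d², so S = 1365 W m⁻² × (1/11.0)² = 11.28 W m⁻².
At the top of the atmosphere, σT_e⁴ = S(1−α)/4 = 2.143 W m⁻², giving T_e = 78.41 K.
Surface balance with a leaky layer gives σT_s⁴ = σT_e⁴·2/(2−ε), so T_s = T_e·[2/(2−0.49)]^(1/4) = 84.12 K.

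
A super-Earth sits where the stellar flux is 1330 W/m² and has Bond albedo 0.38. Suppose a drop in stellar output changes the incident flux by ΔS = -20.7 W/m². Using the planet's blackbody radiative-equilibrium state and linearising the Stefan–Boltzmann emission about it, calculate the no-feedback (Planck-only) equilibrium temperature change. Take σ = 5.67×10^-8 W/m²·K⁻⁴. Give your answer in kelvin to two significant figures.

-0.96 K

Reference equilibrium: T_e = [S(1−α)/(4σ)]^(1/4) = 245.6 K.
Only a fraction (1−α) is absorbed and it's spread over 4πR², so ΔF = (1−α)ΔS/4 = -3.208 W/m².
Planck response: λ_P = 4σT_e³ = 4·5.67×10⁻⁸·(245.6)³ = 3.358 W/m²/K.
So ΔT₀ = -3.208/3.358 = -0.955 K.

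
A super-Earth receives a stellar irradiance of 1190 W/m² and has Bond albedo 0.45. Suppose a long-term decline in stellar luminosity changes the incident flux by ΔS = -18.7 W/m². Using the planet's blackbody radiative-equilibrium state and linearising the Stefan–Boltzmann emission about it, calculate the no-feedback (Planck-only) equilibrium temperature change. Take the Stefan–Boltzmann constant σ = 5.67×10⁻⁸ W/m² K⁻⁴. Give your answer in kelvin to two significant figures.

-0.91 K

Unperturbed T_e = [1190·(1−0.45)/(4σ)]^¼ = 231.8 K.
TOA radiative forcing: ΔF = (1−α)ΔS/4 = 0.55·(-18.7)/4 = -2.571 W/m².
The Planck feedback parameter is 4σT_e³ = 2.824 W/m²/K.
Hence the no-feedback warming is ΔF/(4σT_e³) = -0.911 K.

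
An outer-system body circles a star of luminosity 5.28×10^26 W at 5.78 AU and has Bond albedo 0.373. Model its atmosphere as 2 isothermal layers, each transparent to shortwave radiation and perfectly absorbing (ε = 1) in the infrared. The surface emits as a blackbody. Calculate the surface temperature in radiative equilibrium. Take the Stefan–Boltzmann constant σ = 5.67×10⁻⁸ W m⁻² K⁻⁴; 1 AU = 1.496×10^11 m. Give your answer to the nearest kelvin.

147 kelvin

Orbital distance: d = 5.78 AU = 8.647×10^11 m.
Spreading L over a sphere of radius d: S = 5.28×10^26/(4π·8.65×10^11²) = 56.20 W m⁻².
OLR = S(1−α)/4 = 8.809 W m⁻²; the top layer radiates at T_e = 111.6 K.
For an N-layer opaque stack, T_s⁴ = (N+1)T_e⁴, hence T_s = (3)^(1/4)×111.6 K = 146.9 K.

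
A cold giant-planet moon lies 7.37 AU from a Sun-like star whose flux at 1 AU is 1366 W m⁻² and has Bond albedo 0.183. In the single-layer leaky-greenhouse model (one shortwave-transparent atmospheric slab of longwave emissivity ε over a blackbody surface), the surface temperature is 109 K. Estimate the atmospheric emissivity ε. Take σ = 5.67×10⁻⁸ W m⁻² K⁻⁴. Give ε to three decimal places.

Flux at the orbit: S = 1366/(7.37)² = 25.15 W m⁻².
Effective temperature: T_e = [S(1−α)/(4σ)]^(1/4) = 97.56 K.
T_s⁴ = T_e⁴·2/(2−ε) → ε = 2 − 2(T_e/T_s)⁴ = 2 − 2·(97.56/109)⁴ = 0.7164.

0.716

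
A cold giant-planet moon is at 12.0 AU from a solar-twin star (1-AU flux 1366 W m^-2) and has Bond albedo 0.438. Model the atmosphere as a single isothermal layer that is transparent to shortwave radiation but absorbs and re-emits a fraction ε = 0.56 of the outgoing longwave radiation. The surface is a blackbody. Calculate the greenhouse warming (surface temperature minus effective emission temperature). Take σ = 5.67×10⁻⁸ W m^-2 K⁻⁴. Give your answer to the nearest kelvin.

By the inverse-square law, S = 1366/12.0² = 9.486 W m^-2.
Effective emission temperature (TOA balance): σT_e⁴ = S(1−α)/4 = 1.333 W m^-2 → T_e = 69.63 K.
Surface balance with a leaky layer gives σT_s⁴ = σT_e⁴·2/(2−ε), so T_s = T_e·[2/(2−0.56)]^(1/4) = 75.59 K.
T_s − T_e = 75.59 − 69.63 = 5.960 K.

6 K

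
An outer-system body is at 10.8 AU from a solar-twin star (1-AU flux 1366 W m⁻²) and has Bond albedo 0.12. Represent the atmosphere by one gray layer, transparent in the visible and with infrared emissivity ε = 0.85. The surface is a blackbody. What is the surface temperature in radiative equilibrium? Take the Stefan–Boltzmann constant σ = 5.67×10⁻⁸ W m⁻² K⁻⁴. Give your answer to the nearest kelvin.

By the inverse-square law, S = 1366/10.8² = 11.71 W m⁻².
The planet radiates to space at T_e = [S(1−α)/(4σ)]^(1/4) = 82.10 K.
Surface balance with a leaky layer gives σT_s⁴ = σT_e⁴·2/(2−ε), so T_s = T_e·[2/(2−0.85)]^(1/4) = 94.29 K.

94 K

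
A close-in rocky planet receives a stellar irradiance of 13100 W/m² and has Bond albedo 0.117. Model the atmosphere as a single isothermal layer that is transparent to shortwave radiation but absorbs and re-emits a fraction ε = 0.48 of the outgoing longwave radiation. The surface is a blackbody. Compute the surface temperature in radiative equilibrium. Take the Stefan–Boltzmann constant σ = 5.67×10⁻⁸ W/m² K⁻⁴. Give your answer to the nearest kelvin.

Effective emission temperature (TOA balance): σT_e⁴ = S(1−α)/4 = 2892 W/m² → T_e = 475.2 K.
The surface balance (absorbed SW + ε·downward IR = σT_s⁴) with T_a⁴ = T_s⁴/2 reduces to T_s = T_e·[2/(2−ε)]^¼ = 509.0 K.

509 kelvin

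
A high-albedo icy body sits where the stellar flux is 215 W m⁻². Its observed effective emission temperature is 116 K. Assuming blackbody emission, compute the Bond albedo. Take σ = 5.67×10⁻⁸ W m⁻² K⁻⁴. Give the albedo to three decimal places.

0.809

Energy balance: S(1−α)/4 = σT⁴, so 1−α = 4σT⁴/S.
σT⁴ = 10.27 W m⁻², so 4σT⁴ = 41.07 W m⁻².
Hence α = 1 − 41.07/215.0 = 0.8090.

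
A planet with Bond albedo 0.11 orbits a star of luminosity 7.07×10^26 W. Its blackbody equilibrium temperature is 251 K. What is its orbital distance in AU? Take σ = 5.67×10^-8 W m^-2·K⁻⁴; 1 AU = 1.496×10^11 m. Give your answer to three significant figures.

1.58 AU

Energy balance gives S = 4σT⁴/(1−α) = 1011 W m^-2.
S = L/(4πd²) → d = √(L/4πS) = √(7.07×10^26/(4π·1011)) = 2.358×10^11 m = 1.577 AU.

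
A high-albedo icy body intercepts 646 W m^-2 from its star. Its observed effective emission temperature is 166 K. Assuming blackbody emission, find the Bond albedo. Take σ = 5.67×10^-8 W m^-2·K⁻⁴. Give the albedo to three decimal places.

Energy balance: S(1−α)/4 = σT⁴, so 1−α = 4σT⁴/S.
4σT⁴ = 4·5.67×10⁻⁸·(166)⁴ = 172.2 W m^-2.
1−α = 172.2/646.0 = 0.2666, so α = 0.7334.

0.733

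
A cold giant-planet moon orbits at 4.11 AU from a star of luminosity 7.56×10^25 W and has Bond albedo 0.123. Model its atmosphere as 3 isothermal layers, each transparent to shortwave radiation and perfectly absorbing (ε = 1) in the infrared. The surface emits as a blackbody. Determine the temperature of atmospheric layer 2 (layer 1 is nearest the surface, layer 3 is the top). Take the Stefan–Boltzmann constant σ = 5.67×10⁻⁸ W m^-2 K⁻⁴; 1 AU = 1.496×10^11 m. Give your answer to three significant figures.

Orbital distance: d = 4.11 AU = 6.149×10^11 m.
Spreading L over a sphere of radius d: S = 7.56×10^25/(4π·6.15×10^11²) = 15.91 W m^-2.
The effective emission temperature is T_e = [S(1−α)/(4σ)]^¼ = 88.57 K.
Each opaque layer satisfies 2T_j⁴ = T_{j−1}⁴ + T_{j+1}⁴, giving T_k⁴ = (N+1−k)T_e⁴.
With k = 2: T_2 = (3+1−2)^¼·88.57 K = 105.3 K.

105 K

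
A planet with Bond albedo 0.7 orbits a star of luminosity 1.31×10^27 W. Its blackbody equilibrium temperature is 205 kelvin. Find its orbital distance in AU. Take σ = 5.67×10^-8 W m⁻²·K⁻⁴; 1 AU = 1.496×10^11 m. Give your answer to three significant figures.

1.87 AU

Energy balance gives S = 4σT⁴/(1−α) = 1335 W m⁻².
Then d = [L/(4πS)]^(1/2) = 2.794×10^11 m, i.e. 1.868 AU.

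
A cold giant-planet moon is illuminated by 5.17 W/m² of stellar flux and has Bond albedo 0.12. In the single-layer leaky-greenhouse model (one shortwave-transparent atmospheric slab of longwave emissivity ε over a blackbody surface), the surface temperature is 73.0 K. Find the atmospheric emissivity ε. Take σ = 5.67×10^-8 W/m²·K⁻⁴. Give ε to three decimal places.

First, T_e = [5.170·(1−0.12)/(4σ)]^(1/4) = 66.92 K.
T_s⁴ = T_e⁴·2/(2−ε) → ε = 2 − 2(T_e/T_s)⁴ = 2 − 2·(66.92/73.0)⁴ = 0.5872.

0.587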